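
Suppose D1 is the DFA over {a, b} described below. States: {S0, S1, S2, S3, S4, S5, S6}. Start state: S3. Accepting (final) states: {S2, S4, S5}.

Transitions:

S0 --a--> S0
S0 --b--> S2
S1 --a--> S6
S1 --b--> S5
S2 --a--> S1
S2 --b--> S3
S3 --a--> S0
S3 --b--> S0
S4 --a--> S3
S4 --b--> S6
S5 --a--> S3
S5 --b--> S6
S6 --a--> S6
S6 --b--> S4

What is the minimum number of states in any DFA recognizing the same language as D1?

All states are reachable from the start state.
Initial partition by acceptance: {S2,S4,S5} | {S0,S1,S3,S6}.
Split {S0,S1,S3,S6} by δ(·,b) → {S0,S1,S6} and {S3}.
Refine {S2,S4,S5} on symbol a: members go to different blocks, giving {S4,S5} and {S2}.
On input b, block {S0,S1,S6} splits into {S1,S6} and {S0}.
No further refinement is possible. Final partition (5 blocks): {S4,S5} | {S1,S6} | {S3} | {S2} | {S0}.

5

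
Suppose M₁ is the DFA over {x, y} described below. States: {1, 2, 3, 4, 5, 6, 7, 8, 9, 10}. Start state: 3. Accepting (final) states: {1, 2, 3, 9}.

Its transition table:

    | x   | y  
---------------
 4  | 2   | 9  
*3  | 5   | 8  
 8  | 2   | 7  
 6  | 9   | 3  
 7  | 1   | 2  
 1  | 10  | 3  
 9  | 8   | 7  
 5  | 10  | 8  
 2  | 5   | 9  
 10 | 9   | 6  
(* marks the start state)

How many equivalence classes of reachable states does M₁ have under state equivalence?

9

First remove the unreachable states {4}; 9 states remain.
Start with accepting vs non-accepting: {1,2,3,9} | {5,6,7,8,10}.
Refine {1,2,3,9} on symbol y: members go to different blocks, giving {1,2} and {3,9}.
On input x, block {5,6,7,8,10} splits into {6,10} and {7,8} and {5}.
Split {1,2} by δ(·,x) → {1} and {2}.
Refine {6,10} on symbol y: members go to different blocks, giving {6} and {10}.
Refine {3,9} on symbol x: members go to different blocks, giving {3} and {9}.
Refine {7,8} on symbol x: members go to different blocks, giving {7} and {8}.
The partition is now stable with 9 blocks: {1} | {6} | {3} | {7} | {5} | {2} | {10} | {9} | {8}.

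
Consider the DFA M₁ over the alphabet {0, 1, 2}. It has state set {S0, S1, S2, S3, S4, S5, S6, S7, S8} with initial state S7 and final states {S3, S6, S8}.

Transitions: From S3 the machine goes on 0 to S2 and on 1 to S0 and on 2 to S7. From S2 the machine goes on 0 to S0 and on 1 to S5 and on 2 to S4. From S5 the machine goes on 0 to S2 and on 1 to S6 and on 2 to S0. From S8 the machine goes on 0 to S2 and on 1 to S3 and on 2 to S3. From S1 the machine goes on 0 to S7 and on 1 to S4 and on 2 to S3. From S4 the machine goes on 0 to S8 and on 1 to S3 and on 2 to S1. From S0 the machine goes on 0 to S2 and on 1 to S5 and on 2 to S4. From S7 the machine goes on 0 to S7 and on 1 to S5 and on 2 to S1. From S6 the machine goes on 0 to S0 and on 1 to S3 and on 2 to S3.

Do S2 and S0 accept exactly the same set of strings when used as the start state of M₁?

Yes

All states are reachable from the start state.
Initial partition by acceptance: {S3,S6,S8} | {S0,S1,S2,S4,S5,S7}.
On input 1, block {S3,S6,S8} splits into {S6,S8} and {S3}.
Refine {S0,S1,S2,S4,S5,S7} on symbol 0: members go to different blocks, giving {S0,S1,S2,S5,S7} and {S4}.
On input 1, block {S0,S1,S2,S5,S7} splits into {S0,S2,S7} and {S1} and {S5}.
Split {S0,S2,S7} by δ(·,2) → {S0,S2} and {S7}.
Stable partition: {S6,S8} | {S0,S2} | {S3} | {S4} | {S1} | {S5} | {S7} — 7 equivalence classes.
S2 and S0 lie in the same block of the stable partition, so they are equivalent — no string distinguishes them.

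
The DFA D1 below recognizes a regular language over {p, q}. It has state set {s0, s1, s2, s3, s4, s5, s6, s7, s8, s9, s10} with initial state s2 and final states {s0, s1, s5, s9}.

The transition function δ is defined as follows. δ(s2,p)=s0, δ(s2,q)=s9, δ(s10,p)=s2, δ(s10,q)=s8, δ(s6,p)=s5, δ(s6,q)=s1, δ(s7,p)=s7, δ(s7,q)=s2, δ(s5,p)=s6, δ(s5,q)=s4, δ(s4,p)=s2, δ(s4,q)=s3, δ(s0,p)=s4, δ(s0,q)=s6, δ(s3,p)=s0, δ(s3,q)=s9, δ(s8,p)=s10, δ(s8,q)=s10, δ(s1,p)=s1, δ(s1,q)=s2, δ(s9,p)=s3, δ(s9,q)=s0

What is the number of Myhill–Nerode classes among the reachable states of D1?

7

States {s7,s8,s10} cannot be reached from the start state, so discard them.
Start with accepting vs non-accepting: {s0,s1,s5,s9} | {s2,s3,s4,s6}.
Split {s0,s1,s5,s9} by δ(·,p) → {s0,s5,s9} and {s1}.
On input q, block {s0,s5,s9} splits into {s0,s5} and {s9}.
Refine {s2,s3,s4,s6} on symbol p: members go to different blocks, giving {s2,s3,s6} and {s4}.
Split {s0,s5} by δ(·,p) → {s0} and {s5}.
Split {s2,s3,s6} by δ(·,p) → {s2,s3} and {s6}.
No further refinement is possible. Final partition (7 blocks): {s0} | {s2,s3} | {s1} | {s9} | {s4} | {s5} | {s6}.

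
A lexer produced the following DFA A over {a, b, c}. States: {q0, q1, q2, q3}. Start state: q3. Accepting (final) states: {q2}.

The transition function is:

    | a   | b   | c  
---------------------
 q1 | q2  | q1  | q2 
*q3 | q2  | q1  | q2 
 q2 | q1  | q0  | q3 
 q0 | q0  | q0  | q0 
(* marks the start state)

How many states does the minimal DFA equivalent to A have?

3

All states are reachable from the start state.
Start with accepting vs non-accepting: {q2} | {q0,q1,q3}.
Split {q0,q1,q3} by δ(·,a) → {q1,q3} and {q0}.
No further refinement is possible. Final partition (3 blocks): {q2} | {q1,q3} | {q0}.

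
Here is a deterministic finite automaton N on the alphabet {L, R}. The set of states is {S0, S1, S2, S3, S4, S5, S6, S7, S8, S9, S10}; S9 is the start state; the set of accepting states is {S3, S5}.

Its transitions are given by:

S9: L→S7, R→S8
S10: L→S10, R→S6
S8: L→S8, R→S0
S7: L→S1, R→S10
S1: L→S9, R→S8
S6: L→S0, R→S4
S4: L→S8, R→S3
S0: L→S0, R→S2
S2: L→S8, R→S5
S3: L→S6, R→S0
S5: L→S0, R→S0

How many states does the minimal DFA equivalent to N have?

5

P0 = {S3,S5} | {S0,S1,S2,S4,S6,S7,S8,S9,S10}.
Split {S0,S1,S2,S4,S6,S7,S8,S9,S10} by δ(·,R) → {S0,S1,S6,S7,S8,S9,S10} and {S2,S4}.
Refine {S0,S1,S6,S7,S8,S9,S10} on symbol R: members go to different blocks, giving {S1,S7,S8,S9,S10} and {S0,S6}.
On input R, block {S1,S7,S8,S9,S10} splits into {S1,S7,S9} and {S8,S10}.
The partition is now stable with 5 blocks: {S3,S5} | {S1,S7,S9} | {S2,S4} | {S0,S6} | {S8,S10}.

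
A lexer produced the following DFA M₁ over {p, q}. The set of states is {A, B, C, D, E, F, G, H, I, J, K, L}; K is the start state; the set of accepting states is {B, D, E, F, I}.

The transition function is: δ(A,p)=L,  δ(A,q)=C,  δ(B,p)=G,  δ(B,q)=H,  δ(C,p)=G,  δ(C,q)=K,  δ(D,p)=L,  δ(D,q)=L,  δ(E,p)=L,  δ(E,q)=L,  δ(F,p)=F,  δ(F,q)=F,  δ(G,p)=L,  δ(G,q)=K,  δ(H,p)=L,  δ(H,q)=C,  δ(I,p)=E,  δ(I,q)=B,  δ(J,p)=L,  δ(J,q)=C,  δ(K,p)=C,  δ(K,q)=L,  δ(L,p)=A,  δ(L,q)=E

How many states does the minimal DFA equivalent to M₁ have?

Reachable states from the start: {A,C,E,G,K,L}. Unreachable: {B,D,F,H,I,J} — drop them.
Initial partition by acceptance: {E} | {A,C,G,K,L}.
Refine {A,C,G,K,L} on symbol q: members go to different blocks, giving {A,C,G,K} and {L}.
Refine {A,C,G,K} on symbol p: members go to different blocks, giving {A,G} and {C,K}.
Refine {C,K} on symbol p: members go to different blocks, giving {C} and {K}.
Split {A,G} by δ(·,q) → {A} and {G}.
Stable partition: {E} | {A} | {L} | {C} | {K} | {G} — 6 equivalence classes.

6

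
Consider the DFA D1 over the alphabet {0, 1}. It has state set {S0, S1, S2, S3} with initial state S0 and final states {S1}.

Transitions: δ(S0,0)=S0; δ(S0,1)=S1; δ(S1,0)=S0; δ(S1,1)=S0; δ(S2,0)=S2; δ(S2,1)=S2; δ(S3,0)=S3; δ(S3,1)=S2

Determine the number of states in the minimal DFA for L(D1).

Reachable states from the start: {S0,S1}. Unreachable: {S2,S3} — drop them.
Start with accepting vs non-accepting: {S1} | {S0}.
No further refinement is possible. Final partition (2 blocks): {S1} | {S0}.

2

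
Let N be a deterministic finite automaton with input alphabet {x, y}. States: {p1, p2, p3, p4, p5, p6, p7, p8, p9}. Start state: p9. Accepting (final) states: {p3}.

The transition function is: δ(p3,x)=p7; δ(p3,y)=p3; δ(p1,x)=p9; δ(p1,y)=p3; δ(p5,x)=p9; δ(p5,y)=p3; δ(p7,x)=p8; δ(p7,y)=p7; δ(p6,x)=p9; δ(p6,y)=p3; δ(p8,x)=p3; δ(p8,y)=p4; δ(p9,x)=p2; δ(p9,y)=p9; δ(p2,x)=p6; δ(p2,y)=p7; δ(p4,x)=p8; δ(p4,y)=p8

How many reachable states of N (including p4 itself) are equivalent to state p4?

States {p1,p5} cannot be reached from the start state, so discard them.
Start with accepting vs non-accepting: {p3} | {p2,p4,p6,p7,p8,p9}.
Split {p2,p4,p6,p7,p8,p9} by δ(·,x) → {p2,p4,p6,p7,p9} and {p8}.
Refine {p2,p4,p6,p7,p9} on symbol x: members go to different blocks, giving {p2,p6,p9} and {p4,p7}.
Split {p2,p6,p9} by δ(·,y) → {p2} and {p6} and {p9}.
Split {p4,p7} by δ(·,y) → {p4} and {p7}.
The partition is now stable with 7 blocks: {p3} | {p2} | {p8} | {p4} | {p6} | {p9} | {p7}.
State p4 belongs to the block {p4}, which has 1 states.

1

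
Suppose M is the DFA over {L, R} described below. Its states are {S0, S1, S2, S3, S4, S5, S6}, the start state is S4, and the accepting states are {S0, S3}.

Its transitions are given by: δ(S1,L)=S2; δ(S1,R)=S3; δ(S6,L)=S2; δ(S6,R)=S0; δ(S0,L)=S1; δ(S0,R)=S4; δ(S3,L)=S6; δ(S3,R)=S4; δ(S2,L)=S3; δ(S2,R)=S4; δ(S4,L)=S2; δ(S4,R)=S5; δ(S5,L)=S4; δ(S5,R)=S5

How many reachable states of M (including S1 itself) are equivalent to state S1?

2

All states are reachable from the start state.
Start with accepting vs non-accepting: {S0,S3} | {S1,S2,S4,S5,S6}.
Split {S1,S2,S4,S5,S6} by δ(·,L) → {S1,S4,S5,S6} and {S2}.
Split {S1,S4,S5,S6} by δ(·,L) → {S1,S4,S6} and {S5}.
Split {S1,S4,S6} by δ(·,R) → {S1,S6} and {S4}.
Stable partition: {S0,S3} | {S1,S6} | {S2} | {S5} | {S4} — 5 equivalence classes.
The equivalence class containing S1 is {S1,S6}, of size 2.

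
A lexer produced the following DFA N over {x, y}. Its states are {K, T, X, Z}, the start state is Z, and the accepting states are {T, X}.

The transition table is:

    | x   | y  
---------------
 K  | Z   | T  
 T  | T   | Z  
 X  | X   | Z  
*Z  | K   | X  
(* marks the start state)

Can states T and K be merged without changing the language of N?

No

All states are reachable from the start state.
Start with accepting vs non-accepting: {T,X} | {K,Z}.
Stable partition: {T,X} | {K,Z} — 2 equivalence classes.
T and K end up in different blocks, so they are distinguishable. For instance, the string 'ε' is accepted from only T.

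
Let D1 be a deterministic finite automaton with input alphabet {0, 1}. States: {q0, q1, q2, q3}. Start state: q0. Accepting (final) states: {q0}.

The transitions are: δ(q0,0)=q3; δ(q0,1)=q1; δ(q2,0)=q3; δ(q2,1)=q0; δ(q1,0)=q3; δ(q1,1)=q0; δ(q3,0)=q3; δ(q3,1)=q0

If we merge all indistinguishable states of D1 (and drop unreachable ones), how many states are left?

First remove the unreachable states {q2}; 3 states remain.
P0 = {q0} | {q1,q3}.
Stable partition: {q0} | {q1,q3} — 2 equivalence classes.

2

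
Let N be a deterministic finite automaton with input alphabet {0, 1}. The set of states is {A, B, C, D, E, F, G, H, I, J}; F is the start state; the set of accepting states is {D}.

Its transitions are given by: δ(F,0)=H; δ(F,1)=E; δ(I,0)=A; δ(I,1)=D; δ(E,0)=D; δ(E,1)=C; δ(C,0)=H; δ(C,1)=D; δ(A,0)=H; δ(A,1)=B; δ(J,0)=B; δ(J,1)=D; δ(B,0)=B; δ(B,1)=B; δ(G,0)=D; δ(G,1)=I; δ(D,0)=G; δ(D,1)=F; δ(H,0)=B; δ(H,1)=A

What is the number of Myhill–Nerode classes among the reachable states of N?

5

First remove the unreachable states {J}; 9 states remain.
P0 = {D} | {A,B,C,E,F,G,H,I}.
Refine {A,B,C,E,F,G,H,I} on symbol 0: members go to different blocks, giving {A,B,C,F,H,I} and {E,G}.
On input 1, block {A,B,C,F,H,I} splits into {A,B,H} and {C,I} and {F}.
No further refinement is possible. Final partition (5 blocks): {D} | {A,B,H} | {E,G} | {C,I} | {F}.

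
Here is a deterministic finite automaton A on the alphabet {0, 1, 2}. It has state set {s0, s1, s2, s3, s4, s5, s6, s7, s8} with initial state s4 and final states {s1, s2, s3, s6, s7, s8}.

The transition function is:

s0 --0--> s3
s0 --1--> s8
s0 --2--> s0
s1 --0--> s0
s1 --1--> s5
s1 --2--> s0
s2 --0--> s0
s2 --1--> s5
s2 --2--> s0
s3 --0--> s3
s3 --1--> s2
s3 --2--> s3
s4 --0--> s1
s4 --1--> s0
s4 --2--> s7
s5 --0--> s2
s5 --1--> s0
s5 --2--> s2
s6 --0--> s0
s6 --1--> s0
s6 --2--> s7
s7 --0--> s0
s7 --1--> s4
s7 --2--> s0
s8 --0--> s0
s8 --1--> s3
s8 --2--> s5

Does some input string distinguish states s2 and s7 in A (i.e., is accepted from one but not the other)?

Reachable states from the start: {s0,s1,s2,s3,s4,s5,s7,s8}. Unreachable: {s6} — drop them.
Initial partition by acceptance: {s1,s2,s3,s7,s8} | {s0,s4,s5}.
Refine {s1,s2,s3,s7,s8} on symbol 0: members go to different blocks, giving {s1,s2,s7,s8} and {s3}.
Split {s1,s2,s7,s8} by δ(·,1) → {s1,s2,s7} and {s8}.
On input 0, block {s0,s4,s5} splits into {s4,s5} and {s0}.
Stable partition: {s1,s2,s7} | {s4,s5} | {s3} | {s8} | {s0} — 5 equivalence classes.
s2 and s7 lie in the same block of the stable partition, so they are equivalent — no string distinguishes them.

No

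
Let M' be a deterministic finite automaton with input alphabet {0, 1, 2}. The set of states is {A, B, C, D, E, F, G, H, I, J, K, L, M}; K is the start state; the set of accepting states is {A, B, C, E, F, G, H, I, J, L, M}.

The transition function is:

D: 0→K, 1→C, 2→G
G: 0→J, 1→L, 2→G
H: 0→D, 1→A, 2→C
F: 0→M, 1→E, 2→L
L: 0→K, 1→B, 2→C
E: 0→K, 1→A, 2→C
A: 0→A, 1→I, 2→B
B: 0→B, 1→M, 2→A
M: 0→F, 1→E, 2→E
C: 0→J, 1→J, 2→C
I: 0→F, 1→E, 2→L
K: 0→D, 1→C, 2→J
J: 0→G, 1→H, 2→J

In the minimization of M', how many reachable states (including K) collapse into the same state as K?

All states are reachable from the start state.
Start with accepting vs non-accepting: {A,B,C,E,F,G,H,I,J,L,M} | {D,K}.
Refine {A,B,C,E,F,G,H,I,J,L,M} on symbol 0: members go to different blocks, giving {A,B,C,F,G,I,J,M} and {E,H,L}.
On input 1, block {A,B,C,F,G,I,J,M} splits into {F,G,I,J,M} and {A,B,C}.
Refine {F,G,I,J,M} on symbol 2: members go to different blocks, giving {F,I,M} and {G,J}.
Refine {A,B,C} on symbol 0: members go to different blocks, giving {A,B} and {C}.
Stable partition: {F,I,M} | {D,K} | {E,H,L} | {A,B} | {G,J} | {C} — 6 equivalence classes.
The equivalence class containing K is {D,K}, of size 2.

2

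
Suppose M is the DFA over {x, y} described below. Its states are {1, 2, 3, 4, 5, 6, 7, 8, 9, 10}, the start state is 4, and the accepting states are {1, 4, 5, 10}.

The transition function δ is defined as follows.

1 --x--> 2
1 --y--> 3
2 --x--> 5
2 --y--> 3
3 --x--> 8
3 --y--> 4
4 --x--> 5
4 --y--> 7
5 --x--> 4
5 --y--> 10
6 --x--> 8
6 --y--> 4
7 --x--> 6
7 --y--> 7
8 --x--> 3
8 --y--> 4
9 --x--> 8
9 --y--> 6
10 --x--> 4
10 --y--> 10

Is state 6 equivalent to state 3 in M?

First remove the unreachable states {1,2,9}; 7 states remain.
Start with accepting vs non-accepting: {4,5,10} | {3,6,7,8}.
On input y, block {4,5,10} splits into {5,10} and {4}.
On input y, block {3,6,7,8} splits into {3,6,8} and {7}.
No further refinement is possible. Final partition (4 blocks): {5,10} | {3,6,8} | {4} | {7}.
6 and 3 lie in the same block of the stable partition, so they are equivalent — no string distinguishes them.

Yes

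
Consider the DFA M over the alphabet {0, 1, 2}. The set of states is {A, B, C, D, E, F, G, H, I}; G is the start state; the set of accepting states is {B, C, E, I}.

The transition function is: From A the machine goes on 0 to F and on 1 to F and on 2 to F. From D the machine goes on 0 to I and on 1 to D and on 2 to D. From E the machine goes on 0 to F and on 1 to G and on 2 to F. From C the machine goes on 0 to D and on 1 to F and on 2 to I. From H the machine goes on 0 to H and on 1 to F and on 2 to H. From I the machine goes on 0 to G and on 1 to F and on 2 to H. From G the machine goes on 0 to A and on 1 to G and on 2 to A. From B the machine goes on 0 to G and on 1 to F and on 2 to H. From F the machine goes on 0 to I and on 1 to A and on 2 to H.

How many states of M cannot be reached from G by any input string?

No path from G leads to B, C, D, E; the other 5 states are all reachable.

4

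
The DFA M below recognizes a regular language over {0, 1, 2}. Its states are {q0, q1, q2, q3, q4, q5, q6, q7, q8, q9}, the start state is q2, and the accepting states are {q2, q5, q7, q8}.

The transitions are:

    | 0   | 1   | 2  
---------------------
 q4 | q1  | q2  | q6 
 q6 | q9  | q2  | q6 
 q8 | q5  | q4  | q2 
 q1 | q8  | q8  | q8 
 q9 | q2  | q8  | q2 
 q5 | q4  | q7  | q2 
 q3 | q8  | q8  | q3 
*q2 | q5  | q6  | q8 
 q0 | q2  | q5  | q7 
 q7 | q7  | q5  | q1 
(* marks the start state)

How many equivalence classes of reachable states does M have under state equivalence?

First remove the unreachable states {q0,q3}; 8 states remain.
P0 = {q2,q5,q7,q8} | {q1,q4,q6,q9}.
Split {q2,q5,q7,q8} by δ(·,0) → {q2,q7,q8} and {q5}.
Refine {q2,q7,q8} on symbol 0: members go to different blocks, giving {q2,q8} and {q7}.
On input 0, block {q1,q4,q6,q9} splits into {q1,q9} and {q4,q6}.
No further refinement is possible. Final partition (5 blocks): {q2,q8} | {q1,q9} | {q5} | {q7} | {q4,q6}.

5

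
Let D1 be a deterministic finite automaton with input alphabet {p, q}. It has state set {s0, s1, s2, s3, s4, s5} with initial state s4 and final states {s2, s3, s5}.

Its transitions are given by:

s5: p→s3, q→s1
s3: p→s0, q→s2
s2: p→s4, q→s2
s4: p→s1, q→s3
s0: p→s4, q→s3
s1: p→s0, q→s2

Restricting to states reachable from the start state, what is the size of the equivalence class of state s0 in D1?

First remove the unreachable states {s5}; 5 states remain.
P0 = {s2,s3} | {s0,s1,s4}.
Stable partition: {s2,s3} | {s0,s1,s4} — 2 equivalence classes.
State s0 belongs to the block {s0,s1,s4}, which has 3 states.

3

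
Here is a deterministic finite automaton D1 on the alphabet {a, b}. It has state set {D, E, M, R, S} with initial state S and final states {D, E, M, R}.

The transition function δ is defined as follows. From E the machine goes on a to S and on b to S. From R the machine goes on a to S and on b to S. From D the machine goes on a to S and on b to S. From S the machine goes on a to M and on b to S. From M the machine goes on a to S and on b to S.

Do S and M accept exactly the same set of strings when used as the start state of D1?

First remove the unreachable states {D,E,R}; 2 states remain.
P0 = {M} | {S}.
The partition is now stable with 2 blocks: {M} | {S}.
S and M end up in different blocks, so they are distinguishable. For instance, the string 'ε' is accepted from only M.

No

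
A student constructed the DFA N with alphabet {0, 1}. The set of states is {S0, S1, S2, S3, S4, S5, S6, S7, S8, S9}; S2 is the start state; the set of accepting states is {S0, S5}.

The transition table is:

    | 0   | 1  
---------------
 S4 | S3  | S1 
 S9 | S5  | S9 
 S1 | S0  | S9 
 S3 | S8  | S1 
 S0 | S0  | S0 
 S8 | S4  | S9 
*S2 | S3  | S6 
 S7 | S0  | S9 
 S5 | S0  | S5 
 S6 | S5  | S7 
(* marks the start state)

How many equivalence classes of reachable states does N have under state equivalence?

Start with accepting vs non-accepting: {S0,S5} | {S1,S2,S3,S4,S6,S7,S8,S9}.
On input 0, block {S1,S2,S3,S4,S6,S7,S8,S9} splits into {S1,S6,S7,S9} and {S2,S3,S4,S8}.
No further refinement is possible. Final partition (3 blocks): {S0,S5} | {S1,S6,S7,S9} | {S2,S3,S4,S8}.

3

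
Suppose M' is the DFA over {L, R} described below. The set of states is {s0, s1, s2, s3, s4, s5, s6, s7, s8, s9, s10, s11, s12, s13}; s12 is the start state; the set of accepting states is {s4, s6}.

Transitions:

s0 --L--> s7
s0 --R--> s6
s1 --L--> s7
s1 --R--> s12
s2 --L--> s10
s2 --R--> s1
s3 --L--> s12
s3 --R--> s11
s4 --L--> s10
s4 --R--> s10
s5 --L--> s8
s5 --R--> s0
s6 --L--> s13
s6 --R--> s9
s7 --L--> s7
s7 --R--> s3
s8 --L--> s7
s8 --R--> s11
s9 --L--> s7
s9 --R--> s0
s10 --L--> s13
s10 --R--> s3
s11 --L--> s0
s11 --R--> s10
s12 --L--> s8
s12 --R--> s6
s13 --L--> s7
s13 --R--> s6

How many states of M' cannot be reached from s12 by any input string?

4

BFS from s12 reaches {s0, s3, s6, s7, s8, s9, s10, s11, s12, s13}; the 4 state(s) s1, s2, s4, s5 are never visited.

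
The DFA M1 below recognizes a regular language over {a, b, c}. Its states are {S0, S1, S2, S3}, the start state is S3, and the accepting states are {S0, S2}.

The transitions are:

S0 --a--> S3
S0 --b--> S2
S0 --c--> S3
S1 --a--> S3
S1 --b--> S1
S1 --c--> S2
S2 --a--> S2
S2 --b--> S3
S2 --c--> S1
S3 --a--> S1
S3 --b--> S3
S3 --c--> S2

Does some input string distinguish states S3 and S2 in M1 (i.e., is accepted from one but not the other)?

States {S0} cannot be reached from the start state, so discard them.
Start with accepting vs non-accepting: {S2} | {S1,S3}.
The partition is now stable with 2 blocks: {S2} | {S1,S3}.
S3 and S2 end up in different blocks, so they are distinguishable. For instance, the string 'ε' is accepted from only S2.

Yes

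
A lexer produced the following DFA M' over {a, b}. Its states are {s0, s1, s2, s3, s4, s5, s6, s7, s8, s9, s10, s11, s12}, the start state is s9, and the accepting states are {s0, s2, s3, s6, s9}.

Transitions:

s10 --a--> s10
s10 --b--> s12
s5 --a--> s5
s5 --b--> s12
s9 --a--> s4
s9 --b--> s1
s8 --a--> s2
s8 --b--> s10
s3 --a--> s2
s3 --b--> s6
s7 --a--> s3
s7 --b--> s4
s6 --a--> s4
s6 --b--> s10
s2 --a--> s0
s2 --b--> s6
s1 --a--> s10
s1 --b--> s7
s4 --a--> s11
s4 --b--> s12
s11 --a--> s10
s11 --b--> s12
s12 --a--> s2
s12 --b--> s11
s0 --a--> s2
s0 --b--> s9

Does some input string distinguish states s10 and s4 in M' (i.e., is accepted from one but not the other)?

First remove the unreachable states {s5,s8}; 11 states remain.
Start with accepting vs non-accepting: {s0,s2,s3,s6,s9} | {s1,s4,s7,s10,s11,s12}.
Refine {s0,s2,s3,s6,s9} on symbol a: members go to different blocks, giving {s0,s2,s3} and {s6,s9}.
Split {s1,s4,s7,s10,s11,s12} by δ(·,a) → {s1,s4,s10,s11} and {s7,s12}.
The partition is now stable with 4 blocks: {s0,s2,s3} | {s1,s4,s10,s11} | {s6,s9} | {s7,s12}.
s10 and s4 lie in the same block of the stable partition, so they are equivalent — no string distinguishes them.

No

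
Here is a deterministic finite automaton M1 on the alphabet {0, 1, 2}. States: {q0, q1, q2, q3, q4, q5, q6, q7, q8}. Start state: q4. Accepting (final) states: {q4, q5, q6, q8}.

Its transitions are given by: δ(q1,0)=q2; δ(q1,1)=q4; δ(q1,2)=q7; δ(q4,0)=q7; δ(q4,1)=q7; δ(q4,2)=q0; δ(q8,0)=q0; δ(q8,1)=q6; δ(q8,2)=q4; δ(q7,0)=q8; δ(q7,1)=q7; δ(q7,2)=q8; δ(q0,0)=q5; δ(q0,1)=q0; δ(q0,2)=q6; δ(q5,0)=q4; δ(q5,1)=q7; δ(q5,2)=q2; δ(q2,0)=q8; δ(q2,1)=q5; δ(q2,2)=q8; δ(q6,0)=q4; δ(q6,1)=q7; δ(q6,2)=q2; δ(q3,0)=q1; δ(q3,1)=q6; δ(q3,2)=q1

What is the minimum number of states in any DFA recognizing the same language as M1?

First remove the unreachable states {q1,q3}; 7 states remain.
Initial partition by acceptance: {q4,q5,q6,q8} | {q0,q2,q7}.
Refine {q4,q5,q6,q8} on symbol 0: members go to different blocks, giving {q4,q8} and {q5,q6}.
Refine {q4,q8} on symbol 1: members go to different blocks, giving {q4} and {q8}.
Refine {q0,q2,q7} on symbol 0: members go to different blocks, giving {q2,q7} and {q0}.
On input 1, block {q2,q7} splits into {q2} and {q7}.
The partition is now stable with 6 blocks: {q4} | {q2} | {q5,q6} | {q8} | {q0} | {q7}.

6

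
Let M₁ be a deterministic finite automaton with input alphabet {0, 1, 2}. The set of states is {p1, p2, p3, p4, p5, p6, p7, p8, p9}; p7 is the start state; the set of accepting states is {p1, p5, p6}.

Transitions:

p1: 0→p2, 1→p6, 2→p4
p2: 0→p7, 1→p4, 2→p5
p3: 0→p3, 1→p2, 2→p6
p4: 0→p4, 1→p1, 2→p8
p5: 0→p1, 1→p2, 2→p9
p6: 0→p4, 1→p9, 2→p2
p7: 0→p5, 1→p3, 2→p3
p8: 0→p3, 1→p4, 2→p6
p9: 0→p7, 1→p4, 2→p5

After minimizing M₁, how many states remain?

P0 = {p1,p5,p6} | {p2,p3,p4,p7,p8,p9}.
On input 0, block {p1,p5,p6} splits into {p1,p6} and {p5}.
Split {p1,p6} by δ(·,1) → {p1} and {p6}.
Refine {p2,p3,p4,p7,p8,p9} on symbol 0: members go to different blocks, giving {p2,p3,p4,p8,p9} and {p7}.
Split {p2,p3,p4,p8,p9} by δ(·,0) → {p3,p4,p8} and {p2,p9}.
Refine {p3,p4,p8} on symbol 1: members go to different blocks, giving {p3} and {p4} and {p8}.
Stable partition: {p1} | {p3} | {p5} | {p6} | {p7} | {p2,p9} | {p4} | {p8} — 8 equivalence classes.

8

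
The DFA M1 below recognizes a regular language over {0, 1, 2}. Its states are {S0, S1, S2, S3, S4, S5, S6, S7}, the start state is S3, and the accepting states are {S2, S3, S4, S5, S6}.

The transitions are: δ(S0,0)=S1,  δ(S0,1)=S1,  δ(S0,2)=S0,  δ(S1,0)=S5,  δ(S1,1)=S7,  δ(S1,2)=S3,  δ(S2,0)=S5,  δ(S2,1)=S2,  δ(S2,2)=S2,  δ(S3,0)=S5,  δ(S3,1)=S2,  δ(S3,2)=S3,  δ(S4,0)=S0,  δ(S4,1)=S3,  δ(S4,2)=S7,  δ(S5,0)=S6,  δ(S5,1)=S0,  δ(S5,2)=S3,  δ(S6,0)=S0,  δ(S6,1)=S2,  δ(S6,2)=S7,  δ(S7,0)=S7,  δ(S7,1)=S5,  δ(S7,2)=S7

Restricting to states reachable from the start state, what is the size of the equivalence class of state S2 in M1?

2

Reachable states from the start: {S0,S1,S2,S3,S5,S6,S7}. Unreachable: {S4} — drop them.
Start with accepting vs non-accepting: {S2,S3,S5,S6} | {S0,S1,S7}.
Refine {S2,S3,S5,S6} on symbol 0: members go to different blocks, giving {S2,S3,S5} and {S6}.
Split {S2,S3,S5} by δ(·,0) → {S2,S3} and {S5}.
Split {S0,S1,S7} by δ(·,0) → {S0,S7} and {S1}.
Split {S0,S7} by δ(·,0) → {S0} and {S7}.
Stable partition: {S2,S3} | {S0} | {S6} | {S5} | {S1} | {S7} — 6 equivalence classes.
State S2 belongs to the block {S2,S3}, which has 2 states.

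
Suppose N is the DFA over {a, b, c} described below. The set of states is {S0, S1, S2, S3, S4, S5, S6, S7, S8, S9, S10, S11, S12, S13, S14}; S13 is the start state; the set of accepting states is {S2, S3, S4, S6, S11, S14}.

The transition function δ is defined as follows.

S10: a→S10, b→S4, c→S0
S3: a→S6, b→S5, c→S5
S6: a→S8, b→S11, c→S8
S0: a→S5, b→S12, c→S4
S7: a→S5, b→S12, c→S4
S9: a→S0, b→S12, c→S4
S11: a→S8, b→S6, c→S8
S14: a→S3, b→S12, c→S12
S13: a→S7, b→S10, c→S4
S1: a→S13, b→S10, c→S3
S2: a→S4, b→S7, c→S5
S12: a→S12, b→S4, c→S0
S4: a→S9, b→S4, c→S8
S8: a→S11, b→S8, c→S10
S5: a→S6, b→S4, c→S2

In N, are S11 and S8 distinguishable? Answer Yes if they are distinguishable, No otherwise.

Yes

States {S1,S3,S14} cannot be reached from the start state, so discard them.
Initial partition by acceptance: {S2,S4,S6,S11} | {S0,S5,S7,S8,S9,S10,S12,S13}.
Split {S2,S4,S6,S11} by δ(·,a) → {S4,S6,S11} and {S2}.
Refine {S0,S5,S7,S8,S9,S10,S12,S13} on symbol a: members go to different blocks, giving {S0,S7,S9,S10,S12,S13} and {S5,S8}.
Refine {S4,S6,S11} on symbol a: members go to different blocks, giving {S6,S11} and {S4}.
On input a, block {S0,S7,S9,S10,S12,S13} splits into {S9,S10,S12,S13} and {S0,S7}.
Refine {S9,S10,S12,S13} on symbol a: members go to different blocks, giving {S9,S13} and {S10,S12}.
On input b, block {S5,S8} splits into {S5} and {S8}.
Stable partition: {S6,S11} | {S9,S13} | {S2} | {S5} | {S4} | {S0,S7} | {S10,S12} | {S8} — 8 equivalence classes.
S11 and S8 end up in different blocks, so they are distinguishable. For instance, the string 'ε' is accepted from only S11.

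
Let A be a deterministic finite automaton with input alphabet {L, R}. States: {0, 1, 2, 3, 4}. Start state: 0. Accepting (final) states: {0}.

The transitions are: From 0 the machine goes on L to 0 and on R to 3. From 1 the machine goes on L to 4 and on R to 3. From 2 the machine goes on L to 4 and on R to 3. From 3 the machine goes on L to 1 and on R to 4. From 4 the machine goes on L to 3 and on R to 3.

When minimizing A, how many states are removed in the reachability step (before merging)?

No path from 0 leads to 2; the other 4 states are all reachable.

1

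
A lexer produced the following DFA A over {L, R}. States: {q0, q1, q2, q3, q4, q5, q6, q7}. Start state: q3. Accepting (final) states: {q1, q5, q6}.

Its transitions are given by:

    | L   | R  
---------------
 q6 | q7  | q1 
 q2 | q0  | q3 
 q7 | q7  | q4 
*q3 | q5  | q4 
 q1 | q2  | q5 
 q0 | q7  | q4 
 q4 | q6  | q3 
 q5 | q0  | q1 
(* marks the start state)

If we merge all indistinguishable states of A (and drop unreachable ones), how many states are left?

P0 = {q1,q5,q6} | {q0,q2,q3,q4,q7}.
Split {q0,q2,q3,q4,q7} by δ(·,L) → {q0,q2,q7} and {q3,q4}.
The partition is now stable with 3 blocks: {q1,q5,q6} | {q0,q2,q7} | {q3,q4}.

3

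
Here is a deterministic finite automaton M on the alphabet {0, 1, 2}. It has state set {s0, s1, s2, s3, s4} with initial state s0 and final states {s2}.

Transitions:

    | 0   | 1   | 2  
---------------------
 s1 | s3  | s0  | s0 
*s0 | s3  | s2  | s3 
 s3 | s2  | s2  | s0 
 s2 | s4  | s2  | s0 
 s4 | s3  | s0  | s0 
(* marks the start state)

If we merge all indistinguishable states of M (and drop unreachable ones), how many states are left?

First remove the unreachable states {s1}; 4 states remain.
Start with accepting vs non-accepting: {s2} | {s0,s3,s4}.
Split {s0,s3,s4} by δ(·,0) → {s0,s4} and {s3}.
On input 1, block {s0,s4} splits into {s0} and {s4}.
The partition is now stable with 4 blocks: {s2} | {s0} | {s3} | {s4}.

4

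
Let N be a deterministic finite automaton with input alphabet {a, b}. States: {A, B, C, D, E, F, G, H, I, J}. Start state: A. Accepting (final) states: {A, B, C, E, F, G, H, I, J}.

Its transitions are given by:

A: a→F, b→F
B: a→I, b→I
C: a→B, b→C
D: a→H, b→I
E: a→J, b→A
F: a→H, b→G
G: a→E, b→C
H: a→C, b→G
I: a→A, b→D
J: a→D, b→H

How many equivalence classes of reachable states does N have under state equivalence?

Every state is reachable, so we keep all 10.
Start with accepting vs non-accepting: {A,B,C,E,F,G,H,I,J} | {D}.
On input a, block {A,B,C,E,F,G,H,I,J} splits into {A,B,C,E,F,G,H,I} and {J}.
On input a, block {A,B,C,E,F,G,H,I} splits into {A,B,C,F,G,H,I} and {E}.
Split {A,B,C,F,G,H,I} by δ(·,a) → {A,B,C,F,H,I} and {G}.
Refine {A,B,C,F,H,I} on symbol b: members go to different blocks, giving {A,B,C} and {F,H} and {I}.
On input a, block {A,B,C} splits into {A} and {B} and {C}.
Split {F,H} by δ(·,a) → {F} and {H}.
Stable partition: {A} | {D} | {J} | {E} | {G} | {F} | {I} | {B} | {C} | {H} — 10 equivalence classes.

10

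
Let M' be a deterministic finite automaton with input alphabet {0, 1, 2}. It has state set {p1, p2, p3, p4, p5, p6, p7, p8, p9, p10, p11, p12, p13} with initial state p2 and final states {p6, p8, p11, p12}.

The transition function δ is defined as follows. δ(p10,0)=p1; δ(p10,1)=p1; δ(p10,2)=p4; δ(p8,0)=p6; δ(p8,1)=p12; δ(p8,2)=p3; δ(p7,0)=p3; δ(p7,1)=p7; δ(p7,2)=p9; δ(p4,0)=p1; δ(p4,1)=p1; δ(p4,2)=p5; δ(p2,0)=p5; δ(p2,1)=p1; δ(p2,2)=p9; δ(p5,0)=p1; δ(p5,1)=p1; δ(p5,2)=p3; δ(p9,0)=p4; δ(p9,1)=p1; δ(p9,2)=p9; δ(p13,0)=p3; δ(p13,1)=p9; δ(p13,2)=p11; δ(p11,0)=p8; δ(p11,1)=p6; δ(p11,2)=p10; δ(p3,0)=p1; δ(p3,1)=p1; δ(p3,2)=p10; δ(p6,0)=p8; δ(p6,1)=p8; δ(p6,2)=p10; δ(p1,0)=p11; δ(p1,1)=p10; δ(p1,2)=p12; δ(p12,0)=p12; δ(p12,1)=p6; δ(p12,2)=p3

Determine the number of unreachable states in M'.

2

No path from p2 leads to p7, p13; the other 11 states are all reachable.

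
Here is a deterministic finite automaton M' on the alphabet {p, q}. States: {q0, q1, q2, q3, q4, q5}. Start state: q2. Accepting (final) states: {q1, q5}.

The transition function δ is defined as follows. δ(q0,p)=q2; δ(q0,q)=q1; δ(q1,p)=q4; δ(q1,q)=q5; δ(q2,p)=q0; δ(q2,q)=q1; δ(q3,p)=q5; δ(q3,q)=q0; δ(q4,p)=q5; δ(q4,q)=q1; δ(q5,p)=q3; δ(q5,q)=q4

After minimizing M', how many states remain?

5

Every state is reachable, so we keep all 6.
Start with accepting vs non-accepting: {q1,q5} | {q0,q2,q3,q4}.
Split {q1,q5} by δ(·,q) → {q1} and {q5}.
Split {q0,q2,q3,q4} by δ(·,p) → {q0,q2} and {q3,q4}.
Refine {q3,q4} on symbol q: members go to different blocks, giving {q3} and {q4}.
Stable partition: {q1} | {q0,q2} | {q5} | {q3} | {q4} — 5 equivalence classes.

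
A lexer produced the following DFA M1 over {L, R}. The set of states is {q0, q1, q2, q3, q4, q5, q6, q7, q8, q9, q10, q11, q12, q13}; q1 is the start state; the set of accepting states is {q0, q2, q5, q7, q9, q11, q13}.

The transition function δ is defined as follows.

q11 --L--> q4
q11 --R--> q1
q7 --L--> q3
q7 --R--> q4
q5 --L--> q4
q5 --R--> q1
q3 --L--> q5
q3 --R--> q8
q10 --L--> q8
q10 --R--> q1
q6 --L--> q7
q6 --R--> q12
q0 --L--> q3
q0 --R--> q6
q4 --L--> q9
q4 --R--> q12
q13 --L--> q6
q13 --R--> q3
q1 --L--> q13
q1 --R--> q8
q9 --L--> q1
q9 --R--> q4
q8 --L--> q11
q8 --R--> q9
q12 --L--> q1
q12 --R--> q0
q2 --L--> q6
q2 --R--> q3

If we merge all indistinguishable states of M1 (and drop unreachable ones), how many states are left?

6

States {q2,q10} cannot be reached from the start state, so discard them.
Initial partition by acceptance: {q0,q5,q7,q9,q11,q13} | {q1,q3,q4,q6,q8,q12}.
Refine {q1,q3,q4,q6,q8,q12} on symbol L: members go to different blocks, giving {q1,q3,q4,q6,q8} and {q12}.
On input R, block {q1,q3,q4,q6,q8} splits into {q1,q3} and {q4,q6} and {q8}.
On input L, block {q0,q5,q7,q9,q11,q13} splits into {q0,q7,q9} and {q5,q11,q13}.
No further refinement is possible. Final partition (6 blocks): {q0,q7,q9} | {q1,q3} | {q12} | {q4,q6} | {q8} | {q5,q11,q13}.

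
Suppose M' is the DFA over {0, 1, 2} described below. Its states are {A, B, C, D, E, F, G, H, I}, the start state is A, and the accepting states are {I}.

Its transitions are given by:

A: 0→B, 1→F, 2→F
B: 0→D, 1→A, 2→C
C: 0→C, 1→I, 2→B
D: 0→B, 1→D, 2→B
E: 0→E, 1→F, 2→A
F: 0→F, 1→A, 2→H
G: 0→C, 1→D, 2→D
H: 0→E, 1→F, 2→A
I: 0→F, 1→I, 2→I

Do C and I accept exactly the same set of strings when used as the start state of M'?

No

States {G} cannot be reached from the start state, so discard them.
Start with accepting vs non-accepting: {I} | {A,B,C,D,E,F,H}.
Refine {A,B,C,D,E,F,H} on symbol 1: members go to different blocks, giving {A,B,D,E,F,H} and {C}.
On input 2, block {A,B,D,E,F,H} splits into {A,D,E,F,H} and {B}.
Refine {A,D,E,F,H} on symbol 0: members go to different blocks, giving {E,F,H} and {A,D}.
Refine {E,F,H} on symbol 1: members go to different blocks, giving {E,H} and {F}.
Refine {A,D} on symbol 1: members go to different blocks, giving {A} and {D}.
The partition is now stable with 7 blocks: {I} | {E,H} | {C} | {B} | {A} | {F} | {D}.
C and I end up in different blocks, so they are distinguishable. For instance, the string 'ε' is accepted from only I.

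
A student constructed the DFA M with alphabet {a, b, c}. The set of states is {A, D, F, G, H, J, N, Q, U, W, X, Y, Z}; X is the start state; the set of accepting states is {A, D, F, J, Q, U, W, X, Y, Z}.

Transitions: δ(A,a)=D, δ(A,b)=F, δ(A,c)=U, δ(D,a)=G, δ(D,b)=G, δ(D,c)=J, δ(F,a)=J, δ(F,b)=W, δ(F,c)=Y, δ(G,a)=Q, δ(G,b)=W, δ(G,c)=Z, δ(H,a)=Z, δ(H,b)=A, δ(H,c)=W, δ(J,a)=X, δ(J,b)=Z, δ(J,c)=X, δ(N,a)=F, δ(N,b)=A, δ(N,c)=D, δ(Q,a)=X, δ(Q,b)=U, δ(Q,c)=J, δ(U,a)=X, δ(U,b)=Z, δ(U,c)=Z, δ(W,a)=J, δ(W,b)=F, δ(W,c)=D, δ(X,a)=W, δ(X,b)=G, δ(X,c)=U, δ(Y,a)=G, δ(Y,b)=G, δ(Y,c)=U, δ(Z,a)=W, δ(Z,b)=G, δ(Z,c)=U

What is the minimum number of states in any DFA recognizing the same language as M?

Reachable states from the start: {D,F,G,J,Q,U,W,X,Y,Z}. Unreachable: {A,H,N} — drop them.
P0 = {D,F,J,Q,U,W,X,Y,Z} | {G}.
Split {D,F,J,Q,U,W,X,Y,Z} by δ(·,a) → {F,J,Q,U,W,X,Z} and {D,Y}.
Refine {F,J,Q,U,W,X,Z} on symbol b: members go to different blocks, giving {F,J,Q,U,W} and {X,Z}.
Split {F,J,Q,U,W} by δ(·,a) → {J,Q,U} and {F,W}.
Split {J,Q,U} by δ(·,b) → {J,U} and {Q}.
The partition is now stable with 6 blocks: {J,U} | {G} | {D,Y} | {X,Z} | {F,W} | {Q}.

6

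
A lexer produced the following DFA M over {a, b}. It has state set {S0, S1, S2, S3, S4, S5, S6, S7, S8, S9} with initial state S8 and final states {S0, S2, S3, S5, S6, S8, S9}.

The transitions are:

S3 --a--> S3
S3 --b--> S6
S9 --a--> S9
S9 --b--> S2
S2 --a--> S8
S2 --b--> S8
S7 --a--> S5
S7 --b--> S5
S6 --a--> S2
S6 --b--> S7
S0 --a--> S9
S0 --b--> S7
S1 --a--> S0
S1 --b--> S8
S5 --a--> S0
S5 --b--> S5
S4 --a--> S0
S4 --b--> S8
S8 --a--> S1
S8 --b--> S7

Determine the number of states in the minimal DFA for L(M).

7

Reachable states from the start: {S0,S1,S2,S5,S7,S8,S9}. Unreachable: {S3,S4,S6} — drop them.
Initial partition by acceptance: {S0,S2,S5,S8,S9} | {S1,S7}.
Refine {S0,S2,S5,S8,S9} on symbol a: members go to different blocks, giving {S0,S2,S5,S9} and {S8}.
Refine {S0,S2,S5,S9} on symbol a: members go to different blocks, giving {S0,S5,S9} and {S2}.
Split {S0,S5,S9} by δ(·,b) → {S0} and {S5} and {S9}.
Split {S1,S7} by δ(·,a) → {S1} and {S7}.
Stable partition: {S0} | {S1} | {S8} | {S2} | {S5} | {S9} | {S7} — 7 equivalence classes.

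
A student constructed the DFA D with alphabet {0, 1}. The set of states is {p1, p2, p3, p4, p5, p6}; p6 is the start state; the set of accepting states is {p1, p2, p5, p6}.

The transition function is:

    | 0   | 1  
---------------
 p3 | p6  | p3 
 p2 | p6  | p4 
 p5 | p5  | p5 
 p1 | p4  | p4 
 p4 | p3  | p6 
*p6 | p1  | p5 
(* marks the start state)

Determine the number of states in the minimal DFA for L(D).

States {p2} cannot be reached from the start state, so discard them.
Start with accepting vs non-accepting: {p1,p5,p6} | {p3,p4}.
Refine {p1,p5,p6} on symbol 0: members go to different blocks, giving {p5,p6} and {p1}.
Refine {p5,p6} on symbol 0: members go to different blocks, giving {p5} and {p6}.
Refine {p3,p4} on symbol 0: members go to different blocks, giving {p3} and {p4}.
The partition is now stable with 5 blocks: {p5} | {p3} | {p1} | {p6} | {p4}.

5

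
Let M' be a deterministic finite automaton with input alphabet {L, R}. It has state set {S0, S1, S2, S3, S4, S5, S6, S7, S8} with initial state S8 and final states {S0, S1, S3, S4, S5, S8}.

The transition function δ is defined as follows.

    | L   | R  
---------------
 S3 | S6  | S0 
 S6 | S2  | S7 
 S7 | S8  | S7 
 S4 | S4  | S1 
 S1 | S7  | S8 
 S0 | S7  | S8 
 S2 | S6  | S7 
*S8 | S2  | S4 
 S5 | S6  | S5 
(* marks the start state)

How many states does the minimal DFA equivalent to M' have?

First remove the unreachable states {S0,S3,S5}; 6 states remain.
Initial partition by acceptance: {S1,S4,S8} | {S2,S6,S7}.
Split {S1,S4,S8} by δ(·,L) → {S1,S8} and {S4}.
Refine {S1,S8} on symbol R: members go to different blocks, giving {S1} and {S8}.
Split {S2,S6,S7} by δ(·,L) → {S2,S6} and {S7}.
The partition is now stable with 5 blocks: {S1} | {S2,S6} | {S4} | {S8} | {S7}.

5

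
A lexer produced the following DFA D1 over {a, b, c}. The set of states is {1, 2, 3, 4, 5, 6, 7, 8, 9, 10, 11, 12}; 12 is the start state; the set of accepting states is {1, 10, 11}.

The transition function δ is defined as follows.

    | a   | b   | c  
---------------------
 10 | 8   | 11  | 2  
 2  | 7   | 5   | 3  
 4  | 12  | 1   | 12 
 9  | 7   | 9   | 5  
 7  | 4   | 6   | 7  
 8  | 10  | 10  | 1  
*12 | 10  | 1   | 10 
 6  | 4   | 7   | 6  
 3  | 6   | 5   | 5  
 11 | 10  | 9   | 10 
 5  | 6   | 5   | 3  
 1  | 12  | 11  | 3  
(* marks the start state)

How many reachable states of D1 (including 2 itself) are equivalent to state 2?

Every state is reachable, so we keep all 12.
Initial partition by acceptance: {1,10,11} | {2,3,4,5,6,7,8,9,12}.
Split {1,10,11} by δ(·,a) → {1,10} and {11}.
On input a, block {2,3,4,5,6,7,8,9,12} splits into {2,3,4,5,6,7,9} and {8,12}.
Split {2,3,4,5,6,7,9} by δ(·,a) → {2,3,5,6,7,9} and {4}.
Refine {2,3,5,6,7,9} on symbol a: members go to different blocks, giving {2,3,5,9} and {6,7}.
Stable partition: {1,10} | {2,3,5,9} | {11} | {8,12} | {4} | {6,7} — 6 equivalence classes.
The equivalence class containing 2 is {2,3,5,9}, of size 4.

4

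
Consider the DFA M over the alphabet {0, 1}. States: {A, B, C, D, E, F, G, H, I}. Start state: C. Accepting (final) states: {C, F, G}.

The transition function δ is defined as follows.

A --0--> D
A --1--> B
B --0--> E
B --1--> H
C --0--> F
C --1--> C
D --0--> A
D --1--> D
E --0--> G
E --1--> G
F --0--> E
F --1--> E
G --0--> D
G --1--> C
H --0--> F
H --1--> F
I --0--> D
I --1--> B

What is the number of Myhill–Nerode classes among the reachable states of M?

8

First remove the unreachable states {I}; 8 states remain.
P0 = {C,F,G} | {A,B,D,E,H}.
Split {C,F,G} by δ(·,0) → {F,G} and {C}.
Split {F,G} by δ(·,1) → {F} and {G}.
Refine {A,B,D,E,H} on symbol 0: members go to different blocks, giving {A,B,D} and {E} and {H}.
On input 0, block {A,B,D} splits into {A,D} and {B}.
Split {A,D} by δ(·,1) → {A} and {D}.
The partition is now stable with 8 blocks: {F} | {A} | {C} | {G} | {E} | {H} | {B} | {D}.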